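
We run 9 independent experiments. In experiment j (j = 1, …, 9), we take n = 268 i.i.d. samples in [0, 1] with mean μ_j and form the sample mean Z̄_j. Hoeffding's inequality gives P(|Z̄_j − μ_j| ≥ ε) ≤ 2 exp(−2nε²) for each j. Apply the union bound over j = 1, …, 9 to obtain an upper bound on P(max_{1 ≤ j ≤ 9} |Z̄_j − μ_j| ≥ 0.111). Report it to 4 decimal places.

Per-experiment Hoeffding bound: 2·exp(−2·268·0.111²) = 2·exp(−6.60406) = 0.0027097.
Union bound over 9 events: 9·0.0027097 = 0.02439.

0.0244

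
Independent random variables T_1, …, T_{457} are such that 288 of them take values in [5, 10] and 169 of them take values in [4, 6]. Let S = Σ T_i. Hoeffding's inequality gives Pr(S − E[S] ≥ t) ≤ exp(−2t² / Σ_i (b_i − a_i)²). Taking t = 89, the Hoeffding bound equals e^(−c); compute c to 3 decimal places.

Σ(b_i − a_i)² = 288·5² + 169·2² = 7876.
c = 2t² / 7876 = 2·89² / 7876 = 2.0114.

2.011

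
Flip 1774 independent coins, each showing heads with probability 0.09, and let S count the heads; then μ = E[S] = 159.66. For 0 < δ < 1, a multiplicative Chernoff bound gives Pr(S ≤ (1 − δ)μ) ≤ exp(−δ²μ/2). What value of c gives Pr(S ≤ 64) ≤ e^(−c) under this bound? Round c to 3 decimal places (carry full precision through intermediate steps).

28.657

Write 64 = (1 − δ)μ, so δ = 1 − 64/159.66 = 0.5991482…
Then the exponent is δ²μ/2 = (μ − 64)²/(2μ) = 28.657258.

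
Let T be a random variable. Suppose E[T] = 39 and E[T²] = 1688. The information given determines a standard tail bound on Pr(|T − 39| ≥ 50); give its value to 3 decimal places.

0.067

The first two moments determine the variance, so Chebyshev's inequality is the sharpest standard bound available.
Var(T) = E[T²] − (E[T])² = 1688 − 1521 = 167.
Chebyshev's inequality: Pr(|T − μ| ≥ t) ≤ Var(T)/t² = 167/2500 = 0.0668.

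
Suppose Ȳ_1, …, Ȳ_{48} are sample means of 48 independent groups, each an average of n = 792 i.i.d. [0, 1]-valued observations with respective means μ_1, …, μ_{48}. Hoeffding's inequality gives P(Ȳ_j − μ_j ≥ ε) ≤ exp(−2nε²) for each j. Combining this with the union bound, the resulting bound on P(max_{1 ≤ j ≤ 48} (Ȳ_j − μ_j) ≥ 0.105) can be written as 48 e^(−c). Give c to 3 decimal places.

17.464

Union bound over the 48 events: P(max_{1 ≤ j ≤ 48} (Ȳ_j − μ_j) ≥ 0.105) ≤ 48·exp(−2nε²) = 48 exp(−2·792·0.105²).
So c = 2·792·0.105² = 17.4636.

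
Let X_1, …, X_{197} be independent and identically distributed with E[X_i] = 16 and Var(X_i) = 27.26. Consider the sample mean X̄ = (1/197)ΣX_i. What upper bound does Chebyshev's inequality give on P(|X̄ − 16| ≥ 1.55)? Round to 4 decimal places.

0.0576

Var(X̄) = Var(X_i)/n = 27.26/197 = 0.13838.
Chebyshev: P(|X̄ − 16| ≥ 1.55) ≤ Var(X̄)/(1.55)² = 27.26/(197·1.55²) = 0.0576.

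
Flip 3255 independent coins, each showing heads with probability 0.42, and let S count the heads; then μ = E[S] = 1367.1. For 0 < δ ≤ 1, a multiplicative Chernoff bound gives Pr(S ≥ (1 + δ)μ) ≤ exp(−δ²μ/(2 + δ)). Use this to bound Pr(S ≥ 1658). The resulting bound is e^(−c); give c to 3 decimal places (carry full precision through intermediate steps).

Write 1658 = (1 + δ)μ, so δ = 1658/1367.1 − 1 = 0.2127862…
Then the exponent is δ²μ/(2 + δ) = (1658 − μ)² / (μ·(2 + δ)) = 27.973558.

27.974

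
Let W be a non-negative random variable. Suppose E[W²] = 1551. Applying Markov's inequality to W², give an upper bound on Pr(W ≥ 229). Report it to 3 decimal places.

Since W ≥ 0, the event {W ≥ 229} is the same as {W² ≥ 52441}.
Markov's inequality applied to W² gives Pr(W² ≥ 52441) ≤ E[W²]/52441 = 1551/52441 = 0.0296.

0.030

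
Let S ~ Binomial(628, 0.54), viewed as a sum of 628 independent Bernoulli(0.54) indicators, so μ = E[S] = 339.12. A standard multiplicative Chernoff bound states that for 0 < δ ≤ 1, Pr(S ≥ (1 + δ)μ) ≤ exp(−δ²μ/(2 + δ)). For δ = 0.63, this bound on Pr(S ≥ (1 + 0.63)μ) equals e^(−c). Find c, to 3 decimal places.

51.177

c = δ²μ/(2 + δ) = 0.63²·339.12/(2 + 0.63) = 51.1775.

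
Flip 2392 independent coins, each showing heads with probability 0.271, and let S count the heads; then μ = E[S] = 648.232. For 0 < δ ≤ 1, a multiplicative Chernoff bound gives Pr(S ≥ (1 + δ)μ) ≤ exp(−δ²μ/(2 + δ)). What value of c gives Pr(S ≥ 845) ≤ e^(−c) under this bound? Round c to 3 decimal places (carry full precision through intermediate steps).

Write 845 = (1 + δ)μ, so δ = 845/648.232 − 1 = 0.3035456…
Then the exponent is δ²μ/(2 + δ) = (845 − μ)² / (μ·(2 + δ)) = 25.928754.

25.929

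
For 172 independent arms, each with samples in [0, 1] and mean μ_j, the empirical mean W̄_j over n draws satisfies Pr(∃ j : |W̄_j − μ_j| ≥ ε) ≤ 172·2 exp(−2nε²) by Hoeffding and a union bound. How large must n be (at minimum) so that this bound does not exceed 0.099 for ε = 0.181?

125

Need 2·172·exp(−2nε²) ≤ 0.099, i.e. exp(−2nε²) ≤ 0.099/344.
So 2nε² ≥ ln(344/0.099) = 8.153277.
Hence n ≥ 8.153277/(2·0.181²) = 124.436.
The smallest integer n is 125.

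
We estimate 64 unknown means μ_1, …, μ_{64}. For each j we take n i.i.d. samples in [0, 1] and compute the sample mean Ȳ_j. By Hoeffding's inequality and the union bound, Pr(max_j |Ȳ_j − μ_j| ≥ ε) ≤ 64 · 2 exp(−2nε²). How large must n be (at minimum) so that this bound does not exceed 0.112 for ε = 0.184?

104

Need 2·64·exp(−2nε²) ≤ 0.112, i.e. exp(−2nε²) ≤ 0.112/128.
So 2nε² ≥ ln(128/0.112) = 7.041287.
Hence n ≥ 7.041287/(2·0.184²) = 103.989.
The smallest integer n is 104.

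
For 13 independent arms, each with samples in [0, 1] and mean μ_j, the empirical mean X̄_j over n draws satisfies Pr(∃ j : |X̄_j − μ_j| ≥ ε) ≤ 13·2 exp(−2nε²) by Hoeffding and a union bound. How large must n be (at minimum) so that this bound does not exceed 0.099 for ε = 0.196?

73

Need 2·13·exp(−2nε²) ≤ 0.099, i.e. exp(−2nε²) ≤ 0.099/26.
So 2nε² ≥ ln(26/0.099) = 5.570732.
Hence n ≥ 5.570732/(2·0.196²) = 72.505.
The smallest integer n is 73.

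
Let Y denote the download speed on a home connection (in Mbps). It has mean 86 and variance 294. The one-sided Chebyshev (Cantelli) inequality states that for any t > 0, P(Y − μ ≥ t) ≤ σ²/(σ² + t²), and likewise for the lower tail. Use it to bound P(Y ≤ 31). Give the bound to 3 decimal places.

Here σ² = 294 and t = 55, so σ² + t² = 3319.
Cantelli's bound: 294/3319 = 0.0886.

0.089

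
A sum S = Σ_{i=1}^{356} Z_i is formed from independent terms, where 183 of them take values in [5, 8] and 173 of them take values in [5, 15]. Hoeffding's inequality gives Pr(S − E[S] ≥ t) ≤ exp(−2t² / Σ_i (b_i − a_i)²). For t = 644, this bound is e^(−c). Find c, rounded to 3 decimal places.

Σ(b_i − a_i)² = 183·3² + 173·10² = 18947.
c = 2t² / 18947 = 2·644² / 18947 = 43.7785.

43.779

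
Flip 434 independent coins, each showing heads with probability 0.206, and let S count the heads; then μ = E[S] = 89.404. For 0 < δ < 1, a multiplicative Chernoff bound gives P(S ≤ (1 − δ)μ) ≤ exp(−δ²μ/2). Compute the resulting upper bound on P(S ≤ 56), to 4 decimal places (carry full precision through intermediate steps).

Write 56 = (1 − δ)μ, so δ = 1 − 56/89.404 = 0.3736298…
Then the exponent is δ²μ/2 = (μ − 56)²/(2μ) = 6.240365.
Bound = exp(−6.240365) = 0.00195.

0.0019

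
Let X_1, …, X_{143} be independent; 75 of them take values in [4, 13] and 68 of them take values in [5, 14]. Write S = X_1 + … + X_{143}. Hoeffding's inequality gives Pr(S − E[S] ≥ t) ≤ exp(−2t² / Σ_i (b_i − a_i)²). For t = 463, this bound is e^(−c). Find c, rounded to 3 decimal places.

37.014

Σ(b_i − a_i)² = 75·9² + 68·9² = 11583.
c = 2t² / 11583 = 2·463² / 11583 = 37.0144.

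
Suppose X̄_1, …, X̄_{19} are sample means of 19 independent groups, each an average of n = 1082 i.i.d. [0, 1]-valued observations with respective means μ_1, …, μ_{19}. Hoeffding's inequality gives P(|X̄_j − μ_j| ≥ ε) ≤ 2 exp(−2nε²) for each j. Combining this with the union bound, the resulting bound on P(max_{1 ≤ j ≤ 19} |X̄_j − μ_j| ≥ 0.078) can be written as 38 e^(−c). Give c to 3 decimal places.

13.166

Union bound over the 19 events: P(max_{1 ≤ j ≤ 19} |X̄_j − μ_j| ≥ 0.078) ≤ 19·2·exp(−2nε²) = 38 exp(−2·1082·0.078²).
So c = 2·1082·0.078² = 13.1658.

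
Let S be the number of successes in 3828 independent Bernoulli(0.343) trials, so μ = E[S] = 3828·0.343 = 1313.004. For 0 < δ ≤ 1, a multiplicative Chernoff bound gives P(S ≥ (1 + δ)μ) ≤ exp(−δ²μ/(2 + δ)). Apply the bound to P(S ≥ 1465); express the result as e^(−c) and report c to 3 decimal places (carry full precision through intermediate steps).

Write 1465 = (1 + δ)μ, so δ = 1465/1313.004 − 1 = 0.115762…
Then the exponent is δ²μ/(2 + δ) = (1465 − μ)² / (μ·(2 + δ)) = 8.316325.

8.316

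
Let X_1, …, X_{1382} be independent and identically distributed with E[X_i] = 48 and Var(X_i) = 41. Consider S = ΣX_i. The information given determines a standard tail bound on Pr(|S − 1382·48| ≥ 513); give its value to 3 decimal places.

With mean and variance of each term known, Chebyshev's inequality bounds the deviation of the sum (or sample mean).
Var(S) = n·Var(X_i) = 1382·41 = 56662.
Chebyshev: Pr(|S − 1382·48| ≥ 513) ≤ Var(S)/513² = 56662/263169 = 0.2153.

0.215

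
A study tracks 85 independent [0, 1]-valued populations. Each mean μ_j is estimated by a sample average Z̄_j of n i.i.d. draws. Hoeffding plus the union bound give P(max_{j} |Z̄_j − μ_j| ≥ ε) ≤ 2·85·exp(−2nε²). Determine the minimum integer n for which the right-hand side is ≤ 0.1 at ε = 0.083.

Need 2·85·exp(−2nε²) ≤ 0.1, i.e. exp(−2nε²) ≤ 0.1/170.
So 2nε² ≥ ln(170/0.1) = 7.438384.
Hence n ≥ 7.438384/(2·0.083²) = 539.874.
The smallest integer n is 540.

540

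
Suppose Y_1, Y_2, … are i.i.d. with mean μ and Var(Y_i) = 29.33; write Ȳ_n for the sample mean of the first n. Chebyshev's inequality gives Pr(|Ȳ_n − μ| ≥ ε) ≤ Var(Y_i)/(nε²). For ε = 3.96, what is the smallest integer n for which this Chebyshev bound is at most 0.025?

75

Require 29.33/(n·3.96²) ≤ 0.025, i.e. n ≥ 29.33/(0.025·3.96²) = 74.814.
The smallest integer n is 75.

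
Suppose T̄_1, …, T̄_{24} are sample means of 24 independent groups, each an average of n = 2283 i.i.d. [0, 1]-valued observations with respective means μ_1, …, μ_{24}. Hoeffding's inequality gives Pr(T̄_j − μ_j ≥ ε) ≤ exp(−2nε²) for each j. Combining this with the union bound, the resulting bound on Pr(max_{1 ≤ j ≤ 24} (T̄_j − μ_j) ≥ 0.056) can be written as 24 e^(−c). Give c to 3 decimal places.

Union bound over the 24 events: Pr(max_{1 ≤ j ≤ 24} (T̄_j − μ_j) ≥ 0.056) ≤ 24·exp(−2nε²) = 24 exp(−2·2283·0.056²).
So c = 2·2283·0.056² = 14.3190.

14.319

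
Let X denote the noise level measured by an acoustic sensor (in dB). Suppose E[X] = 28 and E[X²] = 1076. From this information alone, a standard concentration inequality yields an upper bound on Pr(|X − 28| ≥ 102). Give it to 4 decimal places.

0.0281

The first two moments determine the variance, so Chebyshev's inequality is the sharpest standard bound available.
Var(X) = E[X²] − (E[X])² = 1076 − 784 = 292.
Chebyshev's inequality: Pr(|X − μ| ≥ t) ≤ Var(X)/t² = 292/10404 = 0.0281.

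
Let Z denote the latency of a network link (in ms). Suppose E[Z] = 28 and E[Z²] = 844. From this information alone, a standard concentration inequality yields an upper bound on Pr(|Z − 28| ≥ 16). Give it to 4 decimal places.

The first two moments determine the variance, so Chebyshev's inequality is the sharpest standard bound available.
Var(Z) = E[Z²] − (E[Z])² = 844 − 784 = 60.
Chebyshev's inequality: Pr(|Z − μ| ≥ t) ≤ Var(Z)/t² = 60/256 = 0.2344.

0.2344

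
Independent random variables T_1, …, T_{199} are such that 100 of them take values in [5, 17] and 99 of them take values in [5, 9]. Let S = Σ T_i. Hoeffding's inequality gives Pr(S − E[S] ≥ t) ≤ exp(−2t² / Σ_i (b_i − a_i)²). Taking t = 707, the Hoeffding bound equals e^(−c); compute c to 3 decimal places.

Σ(b_i − a_i)² = 100·12² + 99·4² = 15984.
c = 2t² / 15984 = 2·707² / 15984 = 62.5437.

62.544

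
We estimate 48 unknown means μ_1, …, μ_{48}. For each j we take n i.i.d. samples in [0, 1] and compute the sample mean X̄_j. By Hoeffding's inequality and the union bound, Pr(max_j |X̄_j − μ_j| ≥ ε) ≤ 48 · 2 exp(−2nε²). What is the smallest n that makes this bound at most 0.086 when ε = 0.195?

Need 2·48·exp(−2nε²) ≤ 0.086, i.e. exp(−2nε²) ≤ 0.086/96.
So 2nε² ≥ ln(96/0.086) = 7.017756.
Hence n ≥ 7.017756/(2·0.195²) = 92.278.
The smallest integer n is 93.

93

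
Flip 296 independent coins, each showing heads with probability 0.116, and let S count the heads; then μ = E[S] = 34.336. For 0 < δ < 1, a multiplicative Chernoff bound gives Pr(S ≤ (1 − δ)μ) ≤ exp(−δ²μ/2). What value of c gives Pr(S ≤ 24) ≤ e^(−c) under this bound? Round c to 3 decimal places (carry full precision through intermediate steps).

Write 24 = (1 − δ)μ, so δ = 1 − 24/34.336 = 0.3010252…
Then the exponent is δ²μ/2 = (μ − 24)²/(2μ) = 1.555698.

1.556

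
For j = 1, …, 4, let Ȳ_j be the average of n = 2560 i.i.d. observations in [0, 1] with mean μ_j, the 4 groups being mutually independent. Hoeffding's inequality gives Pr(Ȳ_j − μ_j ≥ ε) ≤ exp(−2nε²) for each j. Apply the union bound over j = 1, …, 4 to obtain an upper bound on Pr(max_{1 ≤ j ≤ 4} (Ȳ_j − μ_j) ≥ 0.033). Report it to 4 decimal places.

Per-experiment Hoeffding bound: exp(−2·2560·0.033²) = exp(−5.57568) = 0.0037889.
Union bound over 4 events: 4·0.0037889 = 0.01516.

0.0152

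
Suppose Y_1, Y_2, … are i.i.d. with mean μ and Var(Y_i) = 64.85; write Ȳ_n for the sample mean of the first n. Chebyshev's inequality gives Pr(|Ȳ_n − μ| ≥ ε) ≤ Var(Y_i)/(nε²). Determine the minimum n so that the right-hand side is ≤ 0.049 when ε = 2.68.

185

Require 64.85/(n·2.68²) ≤ 0.049, i.e. n ≥ 64.85/(0.049·2.68²) = 184.266.
The smallest integer n is 185.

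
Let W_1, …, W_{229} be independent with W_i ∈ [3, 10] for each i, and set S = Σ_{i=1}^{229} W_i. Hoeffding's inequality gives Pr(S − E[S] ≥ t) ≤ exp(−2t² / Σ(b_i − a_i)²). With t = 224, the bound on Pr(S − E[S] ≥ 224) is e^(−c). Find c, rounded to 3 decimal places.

Σ(b_i − a_i)² = 229·(7)² = 11221.
c = 2t²/11221 = 2·224²/11221 = 8.9432.

8.943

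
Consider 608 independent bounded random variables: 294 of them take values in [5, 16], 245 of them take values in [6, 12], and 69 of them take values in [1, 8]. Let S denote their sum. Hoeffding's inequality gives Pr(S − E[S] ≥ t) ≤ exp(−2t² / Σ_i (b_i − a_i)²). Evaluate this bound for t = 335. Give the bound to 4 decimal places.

Σ(b_i − a_i)² = 294·11² + 245·6² + 69·7² = 47775.
Exponent = 2·335² / 47775 = 4.69806.
Bound = exp(−4.69806) = 0.00911.

0.0091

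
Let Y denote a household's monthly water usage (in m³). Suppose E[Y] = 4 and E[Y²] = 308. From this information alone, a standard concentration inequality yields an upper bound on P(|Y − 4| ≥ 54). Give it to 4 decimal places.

0.1001

The first two moments determine the variance, so Chebyshev's inequality is the sharpest standard bound available.
Var(Y) = E[Y²] − (E[Y])² = 308 − 16 = 292.
Chebyshev's inequality: P(|Y − μ| ≥ t) ≤ Var(Y)/t² = 292/2916 = 0.1001.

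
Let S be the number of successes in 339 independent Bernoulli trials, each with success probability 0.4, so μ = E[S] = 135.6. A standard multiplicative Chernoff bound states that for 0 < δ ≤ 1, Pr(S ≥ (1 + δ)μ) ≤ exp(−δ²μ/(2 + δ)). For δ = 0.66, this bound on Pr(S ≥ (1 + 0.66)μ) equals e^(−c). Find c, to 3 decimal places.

22.206

c = δ²μ/(2 + δ) = 0.66²·135.6/(2 + 0.66) = 22.2058.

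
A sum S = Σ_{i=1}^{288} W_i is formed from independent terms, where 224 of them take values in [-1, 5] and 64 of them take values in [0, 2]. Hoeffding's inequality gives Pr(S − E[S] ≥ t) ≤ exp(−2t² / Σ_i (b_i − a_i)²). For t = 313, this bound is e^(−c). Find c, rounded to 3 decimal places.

23.550

Σ(b_i − a_i)² = 224·6² + 64·2² = 8320.
c = 2t² / 8320 = 2·313² / 8320 = 23.5502.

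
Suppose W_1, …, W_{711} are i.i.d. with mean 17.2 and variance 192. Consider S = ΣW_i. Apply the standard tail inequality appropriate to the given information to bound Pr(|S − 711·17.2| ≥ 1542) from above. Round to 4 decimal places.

0.0574

With mean and variance of each term known, Chebyshev's inequality bounds the deviation of the sum (or sample mean).
Var(S) = n·Var(W_i) = 711·192 = 136512.
Chebyshev: Pr(|S − 711·17.2| ≥ 1542) ≤ Var(S)/1542² = 136512/2377764 = 0.0574.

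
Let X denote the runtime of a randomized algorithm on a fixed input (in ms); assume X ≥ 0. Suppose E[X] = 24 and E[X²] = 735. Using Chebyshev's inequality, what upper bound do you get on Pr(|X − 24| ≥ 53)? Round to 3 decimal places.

Var(X) = E[X²] − (E[X])² = 735 − 576 = 159.
Chebyshev's inequality: Pr(|X − μ| ≥ t) ≤ Var(X)/t² = 159/2809 = 0.0566.

0.057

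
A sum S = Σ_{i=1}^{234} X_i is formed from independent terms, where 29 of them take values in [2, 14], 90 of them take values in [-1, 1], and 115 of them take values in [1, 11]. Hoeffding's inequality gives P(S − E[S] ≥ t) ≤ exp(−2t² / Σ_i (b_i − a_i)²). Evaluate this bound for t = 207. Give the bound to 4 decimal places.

Σ(b_i − a_i)² = 29·12² + 90·2² + 115·10² = 16036.
Exponent = 2·207² / 16036 = 5.34410.
Bound = exp(−5.34410) = 0.00478.

0.0048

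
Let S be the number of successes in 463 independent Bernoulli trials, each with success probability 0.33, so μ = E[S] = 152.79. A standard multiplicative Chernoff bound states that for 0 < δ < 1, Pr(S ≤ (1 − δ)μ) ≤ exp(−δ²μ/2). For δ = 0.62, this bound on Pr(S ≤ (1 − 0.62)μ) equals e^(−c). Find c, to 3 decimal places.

29.366

c = δ²μ/2 = 0.62²·152.79/2 = 29.3662.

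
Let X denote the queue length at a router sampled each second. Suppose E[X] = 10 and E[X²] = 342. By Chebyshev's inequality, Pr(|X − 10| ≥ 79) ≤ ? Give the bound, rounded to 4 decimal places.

0.0388

Var(X) = E[X²] − (E[X])² = 342 − 100 = 242.
Chebyshev's inequality: Pr(|X − μ| ≥ t) ≤ Var(X)/t² = 242/6241 = 0.0388.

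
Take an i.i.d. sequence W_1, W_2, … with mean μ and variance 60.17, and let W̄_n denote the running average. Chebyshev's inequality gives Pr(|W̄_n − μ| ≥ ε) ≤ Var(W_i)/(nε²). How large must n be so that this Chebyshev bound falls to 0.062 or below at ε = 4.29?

Require 60.17/(n·4.29²) ≤ 0.062, i.e. n ≥ 60.17/(0.062·4.29²) = 52.732.
The smallest integer n is 53.

53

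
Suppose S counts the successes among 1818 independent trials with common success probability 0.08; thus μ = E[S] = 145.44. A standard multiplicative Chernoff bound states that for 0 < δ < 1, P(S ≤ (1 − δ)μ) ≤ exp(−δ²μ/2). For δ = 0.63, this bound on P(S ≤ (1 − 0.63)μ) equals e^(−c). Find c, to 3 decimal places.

c = δ²μ/2 = 0.63²·145.44/2 = 28.8626.

28.863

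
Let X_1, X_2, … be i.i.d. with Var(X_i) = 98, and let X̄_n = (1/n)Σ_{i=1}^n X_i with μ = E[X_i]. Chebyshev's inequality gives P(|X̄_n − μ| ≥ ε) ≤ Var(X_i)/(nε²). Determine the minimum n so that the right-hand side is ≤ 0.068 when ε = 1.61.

556

Require 98/(n·1.61²) ≤ 0.068, i.e. n ≥ 98/(0.068·1.61²) = 555.988.
The smallest integer n is 556.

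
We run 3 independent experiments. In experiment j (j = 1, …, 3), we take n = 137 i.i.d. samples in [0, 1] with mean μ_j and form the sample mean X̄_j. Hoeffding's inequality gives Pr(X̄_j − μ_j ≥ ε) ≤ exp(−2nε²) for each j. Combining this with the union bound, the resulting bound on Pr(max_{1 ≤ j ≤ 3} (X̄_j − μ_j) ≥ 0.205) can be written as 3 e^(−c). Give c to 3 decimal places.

Union bound over the 3 events: Pr(max_{1 ≤ j ≤ 3} (X̄_j − μ_j) ≥ 0.205) ≤ 3·exp(−2nε²) = 3 exp(−2·137·0.205²).
So c = 2·137·0.205² = 11.5148.

11.515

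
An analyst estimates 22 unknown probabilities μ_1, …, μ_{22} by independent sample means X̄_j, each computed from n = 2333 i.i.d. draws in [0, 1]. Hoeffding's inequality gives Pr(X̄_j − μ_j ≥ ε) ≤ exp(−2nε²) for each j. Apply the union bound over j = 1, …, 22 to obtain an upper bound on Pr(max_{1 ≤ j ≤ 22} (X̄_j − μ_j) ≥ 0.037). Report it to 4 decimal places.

Per-experiment Hoeffding bound: exp(−2·2333·0.037²) = exp(−6.38775) = 0.001682.
Union bound over 22 events: 22·0.001682 = 0.03700.

0.0370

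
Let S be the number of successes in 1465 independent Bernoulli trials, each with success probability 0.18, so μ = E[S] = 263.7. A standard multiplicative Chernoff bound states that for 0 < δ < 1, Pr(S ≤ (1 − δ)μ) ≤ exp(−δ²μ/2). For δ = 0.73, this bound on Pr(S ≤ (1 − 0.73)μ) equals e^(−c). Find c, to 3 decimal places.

70.263

c = δ²μ/2 = 0.73²·263.7/2 = 70.2629.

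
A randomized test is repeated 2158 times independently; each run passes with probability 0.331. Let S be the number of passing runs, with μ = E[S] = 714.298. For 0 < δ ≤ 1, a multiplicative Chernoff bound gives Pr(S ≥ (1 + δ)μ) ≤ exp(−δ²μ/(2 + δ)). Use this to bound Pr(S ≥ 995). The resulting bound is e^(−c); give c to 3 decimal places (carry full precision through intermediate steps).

46.097

Write 995 = (1 + δ)μ, so δ = 995/714.298 − 1 = 0.392976…
Then the exponent is δ²μ/(2 + δ) = (995 − μ)² / (μ·(2 + δ)) = 46.097060.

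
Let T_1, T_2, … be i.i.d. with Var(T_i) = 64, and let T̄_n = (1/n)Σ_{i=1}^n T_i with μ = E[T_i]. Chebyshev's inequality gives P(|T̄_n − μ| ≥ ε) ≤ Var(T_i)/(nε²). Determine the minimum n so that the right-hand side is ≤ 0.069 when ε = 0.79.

Require 64/(n·0.79²) ≤ 0.069, i.e. n ≥ 64/(0.069·0.79²) = 1486.198.
The smallest integer n is 1487.

1487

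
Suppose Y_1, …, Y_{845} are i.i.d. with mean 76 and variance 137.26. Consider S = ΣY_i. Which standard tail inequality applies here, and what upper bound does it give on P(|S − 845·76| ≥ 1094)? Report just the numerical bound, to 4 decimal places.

0.0969

With mean and variance of each term known, Chebyshev's inequality bounds the deviation of the sum (or sample mean).
Var(S) = n·Var(Y_i) = 845·137.26 = 115984.7.
Chebyshev: P(|S − 845·76| ≥ 1094) ≤ Var(S)/1094² = 115984.7/1196836 = 0.0969.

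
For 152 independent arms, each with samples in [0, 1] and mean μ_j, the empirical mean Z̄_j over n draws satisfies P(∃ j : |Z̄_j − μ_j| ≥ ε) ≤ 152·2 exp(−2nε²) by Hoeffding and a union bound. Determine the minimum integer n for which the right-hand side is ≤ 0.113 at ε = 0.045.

1950

Need 2·152·exp(−2nε²) ≤ 0.113, i.e. exp(−2nε²) ≤ 0.113/304.
So 2nε² ≥ ln(304/0.113) = 7.897395.
Hence n ≥ 7.897395/(2·0.045²) = 1949.974.
The smallest integer n is 1950.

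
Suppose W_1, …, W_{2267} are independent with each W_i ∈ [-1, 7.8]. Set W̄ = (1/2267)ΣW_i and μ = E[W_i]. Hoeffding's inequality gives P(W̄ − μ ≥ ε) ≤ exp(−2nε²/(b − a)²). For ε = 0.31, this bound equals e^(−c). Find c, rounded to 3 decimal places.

5.627

c = 2nε²/(b − a)² = 2·2267·0.31² / 8.8² = 5.6265.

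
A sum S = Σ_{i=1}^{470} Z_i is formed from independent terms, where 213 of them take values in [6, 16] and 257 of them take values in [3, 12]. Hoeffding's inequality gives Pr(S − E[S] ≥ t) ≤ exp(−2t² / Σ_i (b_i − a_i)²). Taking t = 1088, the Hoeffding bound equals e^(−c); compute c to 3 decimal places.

Σ(b_i − a_i)² = 213·10² + 257·9² = 42117.
c = 2t² / 42117 = 2·1088² / 42117 = 56.2122.

56.212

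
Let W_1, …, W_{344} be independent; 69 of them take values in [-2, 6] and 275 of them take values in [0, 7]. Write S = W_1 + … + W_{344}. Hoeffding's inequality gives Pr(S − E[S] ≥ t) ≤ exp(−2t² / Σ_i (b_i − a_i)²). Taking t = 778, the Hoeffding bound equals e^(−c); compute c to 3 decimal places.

Σ(b_i − a_i)² = 69·8² + 275·7² = 17891.
c = 2t² / 17891 = 2·778² / 17891 = 67.6635.

67.664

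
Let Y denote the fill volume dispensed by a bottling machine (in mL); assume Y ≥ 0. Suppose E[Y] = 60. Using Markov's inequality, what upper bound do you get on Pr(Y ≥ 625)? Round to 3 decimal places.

0.096

Markov's inequality: for a non-negative random variable, Pr(Y ≥ a) ≤ E[Y]/a.
Here E[Y] = 60 and a = 625, so the bound is 60/625 = 0.0960.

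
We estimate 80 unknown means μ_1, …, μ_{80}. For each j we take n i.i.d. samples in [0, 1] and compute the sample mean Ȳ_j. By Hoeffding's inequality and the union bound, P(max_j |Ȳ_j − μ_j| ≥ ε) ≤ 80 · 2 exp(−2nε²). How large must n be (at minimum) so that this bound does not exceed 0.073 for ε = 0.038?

Need 2·80·exp(−2nε²) ≤ 0.073, i.e. exp(−2nε²) ≤ 0.073/160.
So 2nε² ≥ ln(160/0.073) = 7.692470.
Hence n ≥ 7.692470/(2·0.038²) = 2663.598.
The smallest integer n is 2664.

2664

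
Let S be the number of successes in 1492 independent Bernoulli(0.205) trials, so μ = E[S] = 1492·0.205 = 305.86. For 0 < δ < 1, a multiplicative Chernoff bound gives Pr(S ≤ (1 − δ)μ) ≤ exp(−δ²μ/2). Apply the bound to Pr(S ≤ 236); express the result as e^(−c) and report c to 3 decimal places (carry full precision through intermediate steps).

7.978

Write 236 = (1 − δ)μ, so δ = 1 − 236/305.86 = 0.2284052…
Then the exponent is δ²μ/2 = (μ − 236)²/(2μ) = 7.978192.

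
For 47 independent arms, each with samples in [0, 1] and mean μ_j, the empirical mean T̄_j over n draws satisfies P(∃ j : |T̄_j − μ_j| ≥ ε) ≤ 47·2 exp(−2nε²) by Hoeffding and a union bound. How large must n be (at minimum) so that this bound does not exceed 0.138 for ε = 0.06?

907

Need 2·47·exp(−2nε²) ≤ 0.138, i.e. exp(−2nε²) ≤ 0.138/94.
So 2nε² ≥ ln(94/0.138) = 6.523796.
Hence n ≥ 6.523796/(2·0.06²) = 906.083.
The smallest integer n is 907.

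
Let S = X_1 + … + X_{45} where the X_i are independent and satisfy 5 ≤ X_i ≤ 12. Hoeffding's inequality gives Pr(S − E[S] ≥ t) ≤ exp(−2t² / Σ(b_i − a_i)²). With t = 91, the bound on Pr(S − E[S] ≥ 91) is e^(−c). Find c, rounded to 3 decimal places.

7.511

Σ(b_i − a_i)² = 45·(7)² = 2205.
c = 2t²/2205 = 2·91²/2205 = 7.5111.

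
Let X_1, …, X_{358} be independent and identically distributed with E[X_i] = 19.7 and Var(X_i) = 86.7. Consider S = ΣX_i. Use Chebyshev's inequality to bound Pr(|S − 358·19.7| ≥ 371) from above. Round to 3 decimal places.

Var(S) = n·Var(X_i) = 358·86.7 = 31038.6.
Chebyshev: Pr(|S − 358·19.7| ≥ 371) ≤ Var(S)/371² = 31038.6/137641 = 0.2255.

0.226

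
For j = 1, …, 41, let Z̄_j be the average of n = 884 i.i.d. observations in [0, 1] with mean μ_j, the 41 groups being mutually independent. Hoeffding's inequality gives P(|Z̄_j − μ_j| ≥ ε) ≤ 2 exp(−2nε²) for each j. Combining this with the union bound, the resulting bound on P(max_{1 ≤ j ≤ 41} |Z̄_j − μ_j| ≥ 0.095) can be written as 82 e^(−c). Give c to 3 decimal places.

15.956

Union bound over the 41 events: P(max_{1 ≤ j ≤ 41} |Z̄_j − μ_j| ≥ 0.095) ≤ 41·2·exp(−2nε²) = 82 exp(−2·884·0.095²).
So c = 2·884·0.095² = 15.9562.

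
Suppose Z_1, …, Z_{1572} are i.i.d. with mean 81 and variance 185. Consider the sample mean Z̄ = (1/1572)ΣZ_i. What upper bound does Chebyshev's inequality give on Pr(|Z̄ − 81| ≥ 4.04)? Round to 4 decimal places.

0.0072

Var(Z̄) = Var(Z_i)/n = 185/1572 = 0.11768.
Chebyshev: Pr(|Z̄ − 81| ≥ 4.04) ≤ Var(Z̄)/(4.04)² = 185/(1572·4.04²) = 0.0072.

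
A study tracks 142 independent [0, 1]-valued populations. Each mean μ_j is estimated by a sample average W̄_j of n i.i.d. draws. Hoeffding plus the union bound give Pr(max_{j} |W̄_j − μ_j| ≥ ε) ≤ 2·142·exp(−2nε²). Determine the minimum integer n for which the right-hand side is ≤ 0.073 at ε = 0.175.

135

Need 2·142·exp(−2nε²) ≤ 0.073, i.e. exp(−2nε²) ≤ 0.073/284.
So 2nε² ≥ ln(284/0.073) = 8.266270.
Hence n ≥ 8.266270/(2·0.175²) = 134.960.
The smallest integer n is 135.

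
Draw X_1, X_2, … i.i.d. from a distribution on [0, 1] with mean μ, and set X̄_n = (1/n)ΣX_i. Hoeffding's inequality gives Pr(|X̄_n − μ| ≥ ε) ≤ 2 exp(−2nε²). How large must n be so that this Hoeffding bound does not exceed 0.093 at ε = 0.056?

490

Require 2·exp(−2nε²) ≤ 0.093, i.e. 2nε² ≥ ln(2/0.093) = 3.068303.
So n ≥ 3.068303 / (2·0.056²) = 489.206.
The smallest integer n is 490.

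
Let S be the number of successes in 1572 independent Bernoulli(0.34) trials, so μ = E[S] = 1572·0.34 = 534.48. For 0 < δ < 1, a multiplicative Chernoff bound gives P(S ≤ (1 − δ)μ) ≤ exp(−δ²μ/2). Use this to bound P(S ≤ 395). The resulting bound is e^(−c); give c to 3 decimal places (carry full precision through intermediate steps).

18.200

Write 395 = (1 − δ)μ, so δ = 1 − 395/534.48 = 0.2609639…
Then the exponent is δ²μ/2 = (μ − 395)²/(2μ) = 18.199624.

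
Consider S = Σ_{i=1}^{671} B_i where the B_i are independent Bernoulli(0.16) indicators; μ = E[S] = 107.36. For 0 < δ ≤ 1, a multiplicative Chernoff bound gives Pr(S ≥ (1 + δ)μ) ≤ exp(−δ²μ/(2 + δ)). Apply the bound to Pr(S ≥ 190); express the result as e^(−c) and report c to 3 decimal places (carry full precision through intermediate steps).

Write 190 = (1 + δ)μ, so δ = 190/107.36 − 1 = 0.7697466…
Then the exponent is δ²μ/(2 + δ) = (190 − μ)² / (μ·(2 + δ)) = 22.966672.

22.967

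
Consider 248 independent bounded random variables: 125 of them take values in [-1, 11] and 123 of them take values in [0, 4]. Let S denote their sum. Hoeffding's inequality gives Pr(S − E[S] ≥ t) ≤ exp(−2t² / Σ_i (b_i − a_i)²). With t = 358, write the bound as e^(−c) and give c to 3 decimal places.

12.837

Σ(b_i − a_i)² = 125·12² + 123·4² = 19968.
c = 2t² / 19968 = 2·358² / 19968 = 12.8369.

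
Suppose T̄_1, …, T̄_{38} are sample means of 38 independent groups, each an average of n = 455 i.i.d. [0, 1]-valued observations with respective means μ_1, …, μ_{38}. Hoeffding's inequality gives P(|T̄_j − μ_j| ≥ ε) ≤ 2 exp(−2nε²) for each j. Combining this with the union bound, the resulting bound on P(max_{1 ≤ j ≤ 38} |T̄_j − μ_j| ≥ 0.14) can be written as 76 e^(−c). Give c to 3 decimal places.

17.836

Union bound over the 38 events: P(max_{1 ≤ j ≤ 38} |T̄_j − μ_j| ≥ 0.14) ≤ 38·2·exp(−2nε²) = 76 exp(−2·455·0.14²).
So c = 2·455·0.14² = 17.8360.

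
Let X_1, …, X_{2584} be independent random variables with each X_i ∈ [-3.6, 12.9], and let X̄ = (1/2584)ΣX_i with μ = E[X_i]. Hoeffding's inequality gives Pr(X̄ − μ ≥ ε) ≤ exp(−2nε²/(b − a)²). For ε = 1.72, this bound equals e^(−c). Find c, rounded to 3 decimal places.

c = 2nε²/(b − a)² = 2·2584·1.72² / 16.5² = 56.1580.

56.158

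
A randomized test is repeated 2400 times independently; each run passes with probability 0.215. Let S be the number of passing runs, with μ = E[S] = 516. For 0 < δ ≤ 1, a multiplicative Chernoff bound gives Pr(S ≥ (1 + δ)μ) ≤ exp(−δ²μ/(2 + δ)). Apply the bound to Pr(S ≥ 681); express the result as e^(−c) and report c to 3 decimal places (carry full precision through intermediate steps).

22.744

Write 681 = (1 + δ)μ, so δ = 681/516 − 1 = 0.3197674…
Then the exponent is δ²μ/(2 + δ) = (681 − μ)² / (μ·(2 + δ)) = 22.744361.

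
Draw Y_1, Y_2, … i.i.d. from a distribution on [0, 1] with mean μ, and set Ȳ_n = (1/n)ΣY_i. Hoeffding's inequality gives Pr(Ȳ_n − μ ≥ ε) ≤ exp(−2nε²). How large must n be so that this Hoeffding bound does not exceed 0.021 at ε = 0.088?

250

Require exp(−2nε²) ≤ 0.021, i.e. 2nε² ≥ ln(1/0.021) = 3.863233.
So n ≥ 3.863233 / (2·0.088²) = 249.434.
The smallest integer n is 250.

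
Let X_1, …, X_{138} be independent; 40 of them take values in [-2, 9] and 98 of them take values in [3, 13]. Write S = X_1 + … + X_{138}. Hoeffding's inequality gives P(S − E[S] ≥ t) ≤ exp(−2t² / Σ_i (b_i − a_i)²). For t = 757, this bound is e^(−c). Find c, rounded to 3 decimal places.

78.285

Σ(b_i − a_i)² = 40·11² + 98·10² = 14640.
c = 2t² / 14640 = 2·757² / 14640 = 78.2854.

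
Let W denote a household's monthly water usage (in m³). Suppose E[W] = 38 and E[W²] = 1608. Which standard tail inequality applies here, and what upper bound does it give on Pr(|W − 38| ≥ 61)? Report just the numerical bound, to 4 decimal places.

The first two moments determine the variance, so Chebyshev's inequality is the sharpest standard bound available.
Var(W) = E[W²] − (E[W])² = 1608 − 1444 = 164.
Chebyshev's inequality: Pr(|W − μ| ≥ t) ≤ Var(W)/t² = 164/3721 = 0.0441.

0.0441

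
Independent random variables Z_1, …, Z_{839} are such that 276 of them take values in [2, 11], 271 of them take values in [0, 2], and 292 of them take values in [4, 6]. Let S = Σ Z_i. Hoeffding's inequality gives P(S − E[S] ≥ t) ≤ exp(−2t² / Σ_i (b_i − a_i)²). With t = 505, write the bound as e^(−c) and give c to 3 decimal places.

20.727

Σ(b_i − a_i)² = 276·9² + 271·2² + 292·2² = 24608.
c = 2t² / 24608 = 2·505² / 24608 = 20.7270.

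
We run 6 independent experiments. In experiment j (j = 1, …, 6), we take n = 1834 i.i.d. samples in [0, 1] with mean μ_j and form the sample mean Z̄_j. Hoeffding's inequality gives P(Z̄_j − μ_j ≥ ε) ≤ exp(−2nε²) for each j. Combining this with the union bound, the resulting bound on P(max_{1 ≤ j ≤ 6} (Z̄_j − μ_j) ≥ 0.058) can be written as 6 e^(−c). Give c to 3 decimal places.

Union bound over the 6 events: P(max_{1 ≤ j ≤ 6} (Z̄_j − μ_j) ≥ 0.058) ≤ 6·exp(−2nε²) = 6 exp(−2·1834·0.058²).
So c = 2·1834·0.058² = 12.3392.

12.339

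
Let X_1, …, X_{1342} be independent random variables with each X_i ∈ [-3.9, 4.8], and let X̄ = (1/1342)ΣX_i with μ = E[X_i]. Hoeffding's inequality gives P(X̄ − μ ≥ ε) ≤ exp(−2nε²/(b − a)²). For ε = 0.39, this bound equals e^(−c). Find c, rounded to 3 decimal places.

5.394

c = 2nε²/(b − a)² = 2·1342·0.39² / 8.7² = 5.3935.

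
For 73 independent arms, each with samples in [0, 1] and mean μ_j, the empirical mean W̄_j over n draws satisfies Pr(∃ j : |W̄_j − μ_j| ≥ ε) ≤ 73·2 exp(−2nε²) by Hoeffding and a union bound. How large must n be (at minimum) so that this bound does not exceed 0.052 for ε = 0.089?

Need 2·73·exp(−2nε²) ≤ 0.052, i.e. exp(−2nε²) ≤ 0.052/146.
So 2nε² ≥ ln(146/0.052) = 7.940118.
Hence n ≥ 7.940118/(2·0.089²) = 501.207.
The smallest integer n is 502.

502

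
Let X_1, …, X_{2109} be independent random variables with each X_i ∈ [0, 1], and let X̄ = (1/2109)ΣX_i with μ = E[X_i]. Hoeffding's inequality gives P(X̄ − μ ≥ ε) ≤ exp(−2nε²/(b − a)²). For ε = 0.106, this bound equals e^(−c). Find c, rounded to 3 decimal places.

c = 2nε²/(b − a)² = 2·2109·0.106² / 1² = 47.3934.

47.393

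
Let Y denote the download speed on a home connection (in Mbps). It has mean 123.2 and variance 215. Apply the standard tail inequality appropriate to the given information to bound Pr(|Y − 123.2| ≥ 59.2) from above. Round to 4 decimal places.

0.0613

Mean and variance are known, so Chebyshev's inequality applies.
Chebyshev: Pr(|Y − μ| ≥ t) ≤ Var(Y)/t².
Bound = 215 / 3504.64 = 0.0613.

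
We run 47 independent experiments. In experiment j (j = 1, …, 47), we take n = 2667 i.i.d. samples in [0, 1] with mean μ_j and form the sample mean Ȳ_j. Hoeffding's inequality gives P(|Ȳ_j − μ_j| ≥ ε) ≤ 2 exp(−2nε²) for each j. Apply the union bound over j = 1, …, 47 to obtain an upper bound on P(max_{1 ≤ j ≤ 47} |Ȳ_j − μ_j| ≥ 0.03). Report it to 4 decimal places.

Per-experiment Hoeffding bound: 2·exp(−2·2667·0.03²) = 2·exp(−4.80060) = 0.01645.
Union bound over 47 events: 47·0.01645 = 0.77313.

0.7731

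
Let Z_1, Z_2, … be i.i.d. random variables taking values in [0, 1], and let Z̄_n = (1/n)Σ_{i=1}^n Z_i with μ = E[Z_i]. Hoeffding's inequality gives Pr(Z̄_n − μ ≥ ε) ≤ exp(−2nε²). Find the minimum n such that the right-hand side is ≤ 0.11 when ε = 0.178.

35

Require exp(−2nε²) ≤ 0.11, i.e. 2nε² ≥ ln(1/0.11) = 2.207275.
So n ≥ 2.207275 / (2·0.178²) = 34.833.
The smallest integer n is 35.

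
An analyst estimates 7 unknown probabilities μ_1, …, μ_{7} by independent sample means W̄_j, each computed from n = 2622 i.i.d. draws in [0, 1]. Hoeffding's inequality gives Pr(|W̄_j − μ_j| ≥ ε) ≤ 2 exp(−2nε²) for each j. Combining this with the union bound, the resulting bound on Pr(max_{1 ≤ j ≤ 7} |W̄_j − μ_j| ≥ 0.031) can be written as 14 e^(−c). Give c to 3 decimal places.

Union bound over the 7 events: Pr(max_{1 ≤ j ≤ 7} |W̄_j − μ_j| ≥ 0.031) ≤ 7·2·exp(−2nε²) = 14 exp(−2·2622·0.031²).
So c = 2·2622·0.031² = 5.0395.

5.039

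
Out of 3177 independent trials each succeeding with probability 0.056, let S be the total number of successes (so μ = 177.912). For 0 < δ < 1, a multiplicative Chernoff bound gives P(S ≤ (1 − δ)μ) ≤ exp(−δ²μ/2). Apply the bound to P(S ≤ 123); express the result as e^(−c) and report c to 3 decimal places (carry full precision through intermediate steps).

Write 123 = (1 − δ)μ, so δ = 1 − 123/177.912 = 0.308647…
Then the exponent is δ²μ/2 = (μ − 123)²/(2μ) = 8.474211.

8.474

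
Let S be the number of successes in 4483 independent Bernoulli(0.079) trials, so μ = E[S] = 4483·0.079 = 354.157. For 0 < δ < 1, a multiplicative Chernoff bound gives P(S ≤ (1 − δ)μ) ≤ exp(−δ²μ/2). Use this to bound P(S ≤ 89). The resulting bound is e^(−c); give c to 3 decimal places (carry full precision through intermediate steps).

99.261

Write 89 = (1 − δ)μ, so δ = 1 − 89/354.157 = 0.748699…
Then the exponent is δ²μ/2 = (μ − 89)²/(2μ) = 99.261393.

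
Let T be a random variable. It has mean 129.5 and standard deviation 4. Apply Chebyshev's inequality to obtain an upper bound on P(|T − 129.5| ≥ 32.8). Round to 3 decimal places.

0.015

Chebyshev: P(|T − μ| ≥ t) ≤ Var(T)/t².
Var(T) = σ² = 4² = 16.
Bound = 16 / 1075.84 = 0.0149.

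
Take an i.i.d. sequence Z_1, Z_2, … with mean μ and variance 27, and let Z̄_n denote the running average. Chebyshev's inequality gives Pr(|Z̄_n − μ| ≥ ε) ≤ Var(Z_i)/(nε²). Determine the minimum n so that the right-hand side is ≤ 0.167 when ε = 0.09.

Require 27/(n·0.09²) ≤ 0.167, i.e. n ≥ 27/(0.167·0.09²) = 19960.080.
The smallest integer n is 19961.

19961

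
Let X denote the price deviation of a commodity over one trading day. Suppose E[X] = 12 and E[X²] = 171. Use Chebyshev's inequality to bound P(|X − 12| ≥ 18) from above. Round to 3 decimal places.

Var(X) = E[X²] − (E[X])² = 171 − 144 = 27.
Chebyshev's inequality: P(|X − μ| ≥ t) ≤ Var(X)/t² = 27/324 = 0.0833.

0.083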